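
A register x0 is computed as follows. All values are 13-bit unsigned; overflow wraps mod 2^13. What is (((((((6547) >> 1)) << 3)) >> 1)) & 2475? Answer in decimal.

6547 = 1100110010011
→ >> 1 → 0110011001001 = 3273
→ << 3 (mod 2^13) → 0011001001000 = 1608
→ >> 1 → 0001100100100 = 804
2475 = 0100110101011
→ & → 0000100100000 = 288

288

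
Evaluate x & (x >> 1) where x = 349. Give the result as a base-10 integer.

x = 101011101 = 349
x>>1 = 010101110
AND  = 000001100 = 12
(x & (x >> 1) has a 1 wherever x has two consecutive 1 bits.)

12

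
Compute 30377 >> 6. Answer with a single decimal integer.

30377 = 111011010101001
shift right by 6 → 000000111011010 = 474
(equivalently, floor(30377 / 64))

474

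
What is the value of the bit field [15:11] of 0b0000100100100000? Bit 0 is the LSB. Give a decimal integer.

v = 0000100100100000
Shift right by 11: 00001
Mask low 5 bits: 00001 = 1

1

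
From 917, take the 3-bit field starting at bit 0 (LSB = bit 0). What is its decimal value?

5

v = 0000001110010101
Shift right by 0: 0000001110010101
Mask low 3 bits: 101 = 5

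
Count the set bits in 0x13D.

6

0x13D = 100111101
Count the 1s: 1 + 1 + 1 + 1 + 1 + 1 = 6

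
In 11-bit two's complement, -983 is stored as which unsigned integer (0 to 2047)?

1065

983 in 11 bits: 01111010111
Invert: 10000101000
Add 1:  10000101001 = 1065
(Check: 2^11 - 983 = 2048 - 983 = 1065.)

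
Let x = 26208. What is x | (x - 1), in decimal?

x = 110011001100000 = 26208
x - 1 = 110011001011111
OR    = 110011001111111 = 26239
(x | (x - 1) sets all bits below the lowest set bit.)

26239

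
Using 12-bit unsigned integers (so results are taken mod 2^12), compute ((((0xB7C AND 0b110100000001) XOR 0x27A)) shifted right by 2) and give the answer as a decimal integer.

0xB7C = 101101111100
0b110100000001 = 110100000001
→ AND → 100100000000 = 2304
0x27A = 001001111010
→ XOR → 101101111010 = 2938
→ shifted right by 2 → 001011011110 = 734

734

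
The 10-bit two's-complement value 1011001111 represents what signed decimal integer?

pattern = 1011001111 (MSB is 1 ⇒ negative)
Invert: 0100110000, add 1 → 0100110001 = 305, so the value is -305.
(Equivalently: 719 - 2^10 = 719 - 1024 = -305.)

-305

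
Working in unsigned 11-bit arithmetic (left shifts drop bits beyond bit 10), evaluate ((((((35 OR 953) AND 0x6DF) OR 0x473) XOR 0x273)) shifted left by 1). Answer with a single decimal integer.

272

35 = 00000100011
953 = 01110111001
→ OR → 01110111011 = 955
0x6DF = 11011011111
→ AND → 01010011011 = 667
0x473 = 10001110011
→ OR → 11011111011 = 1787
0x273 = 01001110011
→ XOR → 10010001000 = 1160
→ shifted left by 1 (mod 2^11) → 00100010000 = 272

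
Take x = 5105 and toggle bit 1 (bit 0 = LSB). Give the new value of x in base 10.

5107

x = 1001111110001
bit 1 is currently 0; toggle it via x ^ (1 << 1) = x ^ 2
→ 1001111110011 = 5107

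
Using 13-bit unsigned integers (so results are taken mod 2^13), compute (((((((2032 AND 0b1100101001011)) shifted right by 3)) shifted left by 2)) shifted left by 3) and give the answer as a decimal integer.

1280

2032 = 0011111110000
0b1100101001011 = 1100101001011
→ AND → 0000101000000 = 320
→ shifted right by 3 → 0000000101000 = 40
→ shifted left by 2 (mod 2^13) → 0000010100000 = 160
→ shifted left by 3 (mod 2^13) → 0010100000000 = 1280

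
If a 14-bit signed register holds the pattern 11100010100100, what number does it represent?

pattern = 11100010100100 (MSB is 1 ⇒ negative)
Invert: 00011101011011, add 1 → 00011101011100 = 1884, so the value is -1884.
(Equivalently: 14500 - 2^14 = 14500 - 16384 = -1884.)

-1884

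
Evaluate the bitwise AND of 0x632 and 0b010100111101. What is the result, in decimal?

0x632 = 11000110010
b = 10100111101
AND → 10000110000 = 1072

1072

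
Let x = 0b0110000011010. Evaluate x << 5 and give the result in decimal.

99136

x = 00000110000011010
shift left by 5 → 11000001101000000 = 99136
(equivalently, 3098 × 2^5 = 3098 × 32)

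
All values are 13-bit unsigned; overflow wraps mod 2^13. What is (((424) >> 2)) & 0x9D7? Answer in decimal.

66

424 = 0000110101000
→ >> 2 → 0000001101010 = 106
0x9D7 = 0100111010111
→ & → 0000001000010 = 66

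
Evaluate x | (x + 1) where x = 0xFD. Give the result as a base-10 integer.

x = 11111101 = 253
x + 1 = 11111110
OR    = 11111111 = 255
(x | (x + 1) sets the lowest cleared bit.)

255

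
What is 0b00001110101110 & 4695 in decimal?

a = 0001110101110
4695 = 1001001010111
AND → 0001000000110 = 518

518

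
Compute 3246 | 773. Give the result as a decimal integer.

4015

3246 = 110010101110
773 = 001100000101
 OR → 111110101111 = 4015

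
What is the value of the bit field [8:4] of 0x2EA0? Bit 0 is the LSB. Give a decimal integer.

10

v = 10111010100000
Shift right by 4: 1011101010
Mask low 5 bits: 01010 = 10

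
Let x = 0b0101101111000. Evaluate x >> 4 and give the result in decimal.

x = 101101111000
shift right by 4 → 000010110111 = 183
(equivalently, floor(2936 / 16))

183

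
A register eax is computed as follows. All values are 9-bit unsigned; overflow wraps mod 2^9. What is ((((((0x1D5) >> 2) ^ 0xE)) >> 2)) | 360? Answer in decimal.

382

0x1D5 = 111010101
→ >> 2 → 001110101 = 117
0xE = 000001110
→ ^ → 001111011 = 123
→ >> 2 → 000011110 = 30
360 = 101101000
→ | → 101111110 = 382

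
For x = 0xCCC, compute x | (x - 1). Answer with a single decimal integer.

x = 110011001100 = 3276
x - 1 = 110011001011
OR    = 110011001111 = 3279
(x | (x - 1) sets all bits below the lowest set bit.)

3279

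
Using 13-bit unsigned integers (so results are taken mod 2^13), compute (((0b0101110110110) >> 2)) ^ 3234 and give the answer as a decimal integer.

0b0101110110110 = 0101110110110
→ >> 2 → 0001011101101 = 749
3234 = 0110010100010
→ ^ → 0111001001111 = 3663

3663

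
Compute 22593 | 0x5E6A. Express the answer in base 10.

24171

22593 = 101100001000001
0x5E6A = 101111001101010
 OR → 101111001101011 = 24171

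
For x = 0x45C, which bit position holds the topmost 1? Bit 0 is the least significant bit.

10

0x45C = 10001011100
The topmost 1 is at position 10 (since 2^10 = 1024 ≤ 1116 < 2048).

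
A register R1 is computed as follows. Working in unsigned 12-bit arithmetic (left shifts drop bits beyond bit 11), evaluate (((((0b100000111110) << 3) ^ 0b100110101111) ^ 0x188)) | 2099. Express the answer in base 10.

2551

0b100000111110 = 100000111110
→ << 3 (mod 2^12) → 000111110000 = 496
0b100110101111 = 100110101111
→ ^ → 100001011111 = 2143
0x188 = 000110001000
→ ^ → 100111010111 = 2519
2099 = 100000110011
→ | → 100111110111 = 2551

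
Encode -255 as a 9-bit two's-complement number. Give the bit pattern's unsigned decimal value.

255 in 9 bits: 011111111
Invert: 100000000
Add 1:  100000001 = 257
(Check: 2^9 - 255 = 512 - 255 = 257.)

257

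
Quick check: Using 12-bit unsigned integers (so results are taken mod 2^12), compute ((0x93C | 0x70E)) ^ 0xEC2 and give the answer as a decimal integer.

0x93C = 100100111100
0x70E = 011100001110
→ | → 111100111110 = 3902
0xEC2 = 111011000010
→ ^ → 000111111100 = 508

508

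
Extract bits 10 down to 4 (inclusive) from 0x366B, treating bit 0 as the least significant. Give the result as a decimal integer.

102

v = 11011001101011
Shift right by 4: 1101100110
Mask low 7 bits: 1100110 = 102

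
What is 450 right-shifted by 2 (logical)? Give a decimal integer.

112

450 = 111000010
shift right by 2 → 001110000 = 112
(equivalently, floor(450 / 4))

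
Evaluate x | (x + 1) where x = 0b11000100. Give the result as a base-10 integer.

197

x = 11000100 = 196
x + 1 = 11000101
OR    = 11000101 = 197
(x | (x + 1) sets the lowest cleared bit.)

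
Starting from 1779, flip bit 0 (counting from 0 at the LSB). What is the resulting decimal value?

x = 11011110011
bit 0 is currently 1; toggle it via x ^ (1 << 0) = x ^ 1
→ 11011110010 = 1778

1778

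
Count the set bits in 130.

2

130 = 10000010
Count the 1s: 1 + 1 = 2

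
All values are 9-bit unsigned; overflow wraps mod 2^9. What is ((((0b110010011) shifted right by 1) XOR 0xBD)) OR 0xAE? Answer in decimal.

254

0b110010011 = 110010011
→ shifted right by 1 → 011001001 = 201
0xBD = 010111101
→ XOR → 001110100 = 116
0xAE = 010101110
→ OR → 011111110 = 254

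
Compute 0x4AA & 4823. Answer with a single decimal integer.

130

0x4AA = 0010010101010
4823 = 1001011010111
AND → 0000010000010 = 130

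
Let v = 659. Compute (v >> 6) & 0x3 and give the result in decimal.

2

v = 1010010011
Shift right by 6: 1010
Mask low 2 bits: 10 = 2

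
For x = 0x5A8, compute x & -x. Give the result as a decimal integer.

x = 10110101000 = 1448
-x (two's complement) = …01001011000
AND   = 00000001000 = 8
(x & -x isolates the lowest set bit of x.)

8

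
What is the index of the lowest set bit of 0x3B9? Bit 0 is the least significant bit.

0x3B9 = 1110111001
Trailing zeros: 0, so the lowest set bit is bit 0 (value 1).

0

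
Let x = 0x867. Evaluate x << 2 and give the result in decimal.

8604

0x867 = 00100001100111
shift left by 2 → 10000110011100 = 8604
(equivalently, 2151 × 2^2 = 2151 × 4)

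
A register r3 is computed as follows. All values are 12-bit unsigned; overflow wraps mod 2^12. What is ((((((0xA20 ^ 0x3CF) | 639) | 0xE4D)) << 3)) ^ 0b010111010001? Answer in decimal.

2601

0xA20 = 101000100000
0x3CF = 001111001111
→ ^ → 100111101111 = 2543
639 = 001001111111
→ | → 101111111111 = 3071
0xE4D = 111001001101
→ | → 111111111111 = 4095
→ << 3 (mod 2^12) → 111111111000 = 4088
0b010111010001 = 010111010001
→ ^ → 101000101001 = 2601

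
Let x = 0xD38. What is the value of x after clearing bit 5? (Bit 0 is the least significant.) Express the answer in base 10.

x = 00110100111000
bit 5 is currently 1; clear it via x & ~(1 << 5) = x & ~32
→ 00110100011000 = 3352

3352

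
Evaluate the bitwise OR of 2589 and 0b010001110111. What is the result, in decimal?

3711

2589 = 101000011101
b = 010001110111
 OR → 111001111111 = 3711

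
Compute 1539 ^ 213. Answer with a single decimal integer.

1539 = 11000000011
213 = 00011010101
XOR → 11011010110 = 1750

1750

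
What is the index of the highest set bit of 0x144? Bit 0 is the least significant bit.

0x144 = 101000100
The topmost 1 is at position 8 (since 2^8 = 256 ≤ 324 < 512).

8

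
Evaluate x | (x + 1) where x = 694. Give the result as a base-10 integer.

x = 1010110110 = 694
x + 1 = 1010110111
OR    = 1010110111 = 695
(x | (x + 1) sets the lowest cleared bit.)

695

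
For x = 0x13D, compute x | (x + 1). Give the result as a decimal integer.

x = 100111101 = 317
x + 1 = 100111110
OR    = 100111111 = 319
(x | (x + 1) sets the lowest cleared bit.)

319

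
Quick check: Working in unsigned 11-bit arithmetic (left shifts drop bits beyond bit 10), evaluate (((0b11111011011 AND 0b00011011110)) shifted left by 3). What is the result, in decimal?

1744

0b11111011011 = 11111011011
0b00011011110 = 00011011110
→ AND → 00011011010 = 218
→ shifted left by 3 (mod 2^11) → 11011010000 = 1744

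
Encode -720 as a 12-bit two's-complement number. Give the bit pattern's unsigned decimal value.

3376

720 in 12 bits: 001011010000
Invert: 110100101111
Add 1:  110100110000 = 3376
(Check: 2^12 - 720 = 4096 - 720 = 3376.)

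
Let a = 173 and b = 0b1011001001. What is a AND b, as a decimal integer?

137

173 = 0010101101
b = 1011001001
AND → 0010001001 = 137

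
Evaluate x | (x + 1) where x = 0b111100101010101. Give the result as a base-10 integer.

31063

x = 111100101010101 = 31061
x + 1 = 111100101010110
OR    = 111100101010111 = 31063
(x | (x + 1) sets the lowest cleared bit.)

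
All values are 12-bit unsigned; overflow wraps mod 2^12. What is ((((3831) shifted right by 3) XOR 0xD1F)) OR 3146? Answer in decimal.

3275

3831 = 111011110111
→ shifted right by 3 → 000111011110 = 478
0xD1F = 110100011111
→ XOR → 110011000001 = 3265
3146 = 110001001010
→ OR → 110011001011 = 3275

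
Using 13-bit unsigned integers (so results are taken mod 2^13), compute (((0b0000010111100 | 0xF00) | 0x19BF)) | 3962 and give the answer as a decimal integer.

8191

0b0000010111100 = 0000010111100
0xF00 = 0111100000000
→ | → 0111110111100 = 4028
0x19BF = 1100110111111
→ | → 1111110111111 = 8127
3962 = 0111101111010
→ | → 1111111111111 = 8191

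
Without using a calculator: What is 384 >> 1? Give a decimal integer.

384 = 110000000
shift right by 1 → 011000000 = 192
(equivalently, floor(384 / 2))

192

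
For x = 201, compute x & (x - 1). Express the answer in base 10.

200

x = 11001001 = 201
x - 1 = 11001000
AND   = 11001000 = 200
(x & (x - 1) clears the lowest set bit of x.)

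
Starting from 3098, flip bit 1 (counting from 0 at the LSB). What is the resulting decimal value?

3096

x = 110000011010
bit 1 is currently 1; toggle it via x ^ (1 << 1) = x ^ 2
→ 110000011000 = 3096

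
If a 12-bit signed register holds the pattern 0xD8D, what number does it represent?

pattern = 110110001101 (MSB is 1 ⇒ negative)
Invert: 001001110010, add 1 → 001001110011 = 627, so the value is -627.
(Equivalently: 3469 - 2^12 = 3469 - 4096 = -627.)

-627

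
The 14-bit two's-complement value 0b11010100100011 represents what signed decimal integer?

pattern = 11010100100011 (MSB is 1 ⇒ negative)
Invert: 00101011011100, add 1 → 00101011011101 = 2781, so the value is -2781.
(Equivalently: 13603 - 2^14 = 13603 - 16384 = -2781.)

-2781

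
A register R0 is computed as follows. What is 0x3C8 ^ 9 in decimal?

0x3C8 = 1111001000
9 = 0000001001
XOR → 1111000001 = 961

961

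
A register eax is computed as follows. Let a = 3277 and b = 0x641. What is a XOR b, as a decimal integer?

3277 = 110011001101
0x641 = 011001000001
XOR → 101010001100 = 2700

2700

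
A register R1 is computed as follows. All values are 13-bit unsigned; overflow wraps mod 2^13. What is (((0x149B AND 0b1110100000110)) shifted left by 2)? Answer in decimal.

0x149B = 1010010011011
0b1110100000110 = 1110100000110
→ AND → 1010000000010 = 5122
→ shifted left by 2 (mod 2^13) → 1000000001000 = 4104

4104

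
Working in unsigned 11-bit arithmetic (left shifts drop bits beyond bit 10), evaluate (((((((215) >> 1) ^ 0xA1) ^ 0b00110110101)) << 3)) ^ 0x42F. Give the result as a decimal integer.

215 = 00011010111
→ >> 1 → 00001101011 = 107
0xA1 = 00010100001
→ ^ → 00011001010 = 202
0b00110110101 = 00110110101
→ ^ → 00101111111 = 383
→ << 3 (mod 2^11) → 01111111000 = 1016
0x42F = 10000101111
→ ^ → 11111010111 = 2007

2007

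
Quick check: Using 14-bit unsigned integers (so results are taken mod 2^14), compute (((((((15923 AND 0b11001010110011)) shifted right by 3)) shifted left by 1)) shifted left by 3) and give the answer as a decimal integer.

15923 = 11111000110011
0b11001010110011 = 11001010110011
→ AND → 11001000110011 = 12851
→ shifted right by 3 → 00011001000110 = 1606
→ shifted left by 1 (mod 2^14) → 00110010001100 = 3212
→ shifted left by 3 (mod 2^14) → 10010001100000 = 9312

9312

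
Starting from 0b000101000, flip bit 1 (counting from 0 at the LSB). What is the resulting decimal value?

42

x = 000101000
bit 1 is currently 0; toggle it via x ^ (1 << 1) = x ^ 2
→ 000101010 = 42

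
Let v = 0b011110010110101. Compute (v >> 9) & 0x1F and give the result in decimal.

30

v = 011110010110101
Shift right by 9: 011110
Mask low 5 bits: 11110 = 30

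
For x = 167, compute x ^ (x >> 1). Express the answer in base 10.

244

x = 10100111 = 167
x>>1 = 01010011
XOR  = 11110100 = 244
(x ^ (x >> 1) gives the standard binary-reflected Gray code of x.)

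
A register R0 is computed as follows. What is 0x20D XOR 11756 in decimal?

12257

0x20D = 00001000001101
11756 = 10110111101100
XOR → 10111111100001 = 12257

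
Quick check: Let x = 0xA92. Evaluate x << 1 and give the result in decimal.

0xA92 = 0101010010010
shift left by 1 → 1010100100100 = 5412
(equivalently, 2706 × 2^1 = 2706 × 2)

5412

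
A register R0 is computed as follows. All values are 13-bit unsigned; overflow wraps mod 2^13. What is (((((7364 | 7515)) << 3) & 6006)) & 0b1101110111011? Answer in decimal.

7364 = 1110011000100
7515 = 1110101011011
→ | → 1110111011111 = 7647
→ << 3 (mod 2^13) → 0111011111000 = 3832
6006 = 1011101110110
→ & → 0011001110000 = 1648
0b1101110111011 = 1101110111011
→ & → 0001000110000 = 560

560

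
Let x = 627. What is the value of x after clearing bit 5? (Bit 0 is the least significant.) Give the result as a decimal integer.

x = 1001110011
bit 5 is currently 1; clear it via x & ~(1 << 5) = x & ~32
→ 1001010011 = 595

595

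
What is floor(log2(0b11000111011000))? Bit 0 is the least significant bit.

13

0b11000111011000 = 11000111011000
The topmost 1 is at position 13 (since 2^13 = 8192 ≤ 12760 < 16384).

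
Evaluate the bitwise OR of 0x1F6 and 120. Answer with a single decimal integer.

510

0x1F6 = 111110110
120 = 001111000
 OR → 111111110 = 510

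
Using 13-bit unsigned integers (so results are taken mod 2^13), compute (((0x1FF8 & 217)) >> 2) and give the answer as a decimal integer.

0x1FF8 = 1111111111000
217 = 0000011011001
→ & → 0000011011000 = 216
→ >> 2 → 0000000110110 = 54

54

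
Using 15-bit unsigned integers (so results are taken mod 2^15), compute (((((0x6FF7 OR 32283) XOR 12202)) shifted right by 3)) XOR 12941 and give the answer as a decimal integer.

14471

0x6FF7 = 110111111110111
32283 = 111111000011011
→ OR → 111111111111111 = 32767
12202 = 010111110101010
→ XOR → 101000001010101 = 20565
→ shifted right by 3 → 000101000001010 = 2570
12941 = 011001010001101
→ XOR → 011100010000111 = 14471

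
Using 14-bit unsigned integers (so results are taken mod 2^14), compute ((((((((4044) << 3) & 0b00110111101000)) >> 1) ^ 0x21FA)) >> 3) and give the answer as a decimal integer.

4044 = 00111111001100
→ << 3 (mod 2^14) → 11111001100000 = 15968
0b00110111101000 = 00110111101000
→ & → 00110001100000 = 3168
→ >> 1 → 00011000110000 = 1584
0x21FA = 10000111111010
→ ^ → 10011111001010 = 10186
→ >> 3 → 00010011111001 = 1273

1273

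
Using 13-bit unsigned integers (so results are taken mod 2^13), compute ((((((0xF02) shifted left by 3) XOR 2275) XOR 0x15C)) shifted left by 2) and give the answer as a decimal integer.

0xF02 = 0111100000010
→ shifted left by 3 (mod 2^13) → 1100000010000 = 6160
2275 = 0100011100011
→ XOR → 1000011110011 = 4339
0x15C = 0000101011100
→ XOR → 1000110101111 = 4527
→ shifted left by 2 (mod 2^13) → 0011010111100 = 1724

1724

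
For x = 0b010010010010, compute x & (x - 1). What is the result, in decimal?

x = 10010010010 = 1170
x - 1 = 10010010001
AND   = 10010010000 = 1168
(x & (x - 1) clears the lowest set bit of x.)

1168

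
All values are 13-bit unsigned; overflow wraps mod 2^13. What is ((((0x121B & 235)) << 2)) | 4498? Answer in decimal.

4542

0x121B = 1001000011011
235 = 0000011101011
→ & → 0000000001011 = 11
→ << 2 (mod 2^13) → 0000000101100 = 44
4498 = 1000110010010
→ | → 1000110111110 = 4542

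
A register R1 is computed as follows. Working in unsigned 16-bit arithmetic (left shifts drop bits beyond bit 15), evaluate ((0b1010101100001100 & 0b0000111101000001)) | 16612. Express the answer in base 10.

0b1010101100001100 = 1010101100001100
0b0000111101000001 = 0000111101000001
→ & → 0000101100000000 = 2816
16612 = 0100000011100100
→ | → 0100101111100100 = 19428

19428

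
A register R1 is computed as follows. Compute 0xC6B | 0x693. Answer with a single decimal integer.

3835

0xC6B = 110001101011
0x693 = 011010010011
 OR → 111011111011 = 3835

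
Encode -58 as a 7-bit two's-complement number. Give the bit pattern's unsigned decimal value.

58 in 7 bits: 0111010
Invert: 1000101
Add 1:  1000110 = 70
(Check: 2^7 - 58 = 128 - 58 = 70.)

70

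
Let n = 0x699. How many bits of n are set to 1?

6

0x699 = 11010011001
Count the 1s: 1 + 1 + 1 + 1 + 1 + 1 = 6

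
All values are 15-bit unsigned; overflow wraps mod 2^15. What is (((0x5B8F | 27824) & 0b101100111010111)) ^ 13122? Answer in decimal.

27349

0x5B8F = 101101110001111
27824 = 110110010110000
→ | → 111111110111111 = 32703
0b101100111010111 = 101100111010111
→ & → 101100110010111 = 22935
13122 = 011001101000010
→ ^ → 110101011010101 = 27349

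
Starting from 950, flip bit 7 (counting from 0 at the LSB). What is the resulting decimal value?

822

x = 01110110110
bit 7 is currently 1; toggle it via x ^ (1 << 7) = x ^ 128
→ 01100110110 = 822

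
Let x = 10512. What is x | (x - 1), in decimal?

10527

x = 10100100010000 = 10512
x - 1 = 10100100001111
OR    = 10100100011111 = 10527
(x | (x - 1) sets all bits below the lowest set bit.)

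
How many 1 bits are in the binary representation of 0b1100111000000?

5

n = 1100111000000
Count the 1s: 1 + 1 + 1 + 1 + 1 = 5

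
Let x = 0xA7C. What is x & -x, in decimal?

x = 101001111100 = 2684
-x (two's complement) = …010110000100
AND   = 000000000100 = 4
(x & -x isolates the lowest set bit of x.)

4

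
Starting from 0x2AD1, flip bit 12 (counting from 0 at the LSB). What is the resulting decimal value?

x = 010101011010001
bit 12 is currently 0; toggle it via x ^ (1 << 12) = x ^ 4096
→ 011101011010001 = 15057

15057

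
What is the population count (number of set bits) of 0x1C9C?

7

0x1C9C = 1110010011100
Count the 1s: 1 + 1 + 1 + 1 + 1 + 1 + 1 = 7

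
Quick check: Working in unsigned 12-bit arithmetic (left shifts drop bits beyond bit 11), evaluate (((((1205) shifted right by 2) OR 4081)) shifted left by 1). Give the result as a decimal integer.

4090

1205 = 010010110101
→ shifted right by 2 → 000100101101 = 301
4081 = 111111110001
→ OR → 111111111101 = 4093
→ shifted left by 1 (mod 2^12) → 111111111010 = 4090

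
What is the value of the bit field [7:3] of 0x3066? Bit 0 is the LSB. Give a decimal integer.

v = 11000001100110
Shift right by 3: 11000001100
Mask low 5 bits: 01100 = 12

12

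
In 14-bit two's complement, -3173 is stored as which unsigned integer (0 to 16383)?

13211

3173 in 14 bits: 00110001100101
Invert: 11001110011010
Add 1:  11001110011011 = 13211
(Check: 2^14 - 3173 = 16384 - 3173 = 13211.)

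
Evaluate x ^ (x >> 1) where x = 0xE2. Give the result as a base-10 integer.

x = 11100010 = 226
x>>1 = 01110001
XOR  = 10010011 = 147
(x ^ (x >> 1) gives the standard binary-reflected Gray code of x.)

147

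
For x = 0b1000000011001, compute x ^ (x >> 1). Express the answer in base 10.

x = 1000000011001 = 4121
x>>1 = 0100000001100
XOR  = 1100000010101 = 6165
(x ^ (x >> 1) gives the standard binary-reflected Gray code of x.)

6165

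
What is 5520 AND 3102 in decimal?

5520 = 1010110010000
3102 = 0110000011110
AND → 0010000010000 = 1040

1040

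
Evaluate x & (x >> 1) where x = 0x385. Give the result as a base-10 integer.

384

x = 1110000101 = 901
x>>1 = 0111000010
AND  = 0110000000 = 384
(x & (x >> 1) has a 1 wherever x has two consecutive 1 bits.)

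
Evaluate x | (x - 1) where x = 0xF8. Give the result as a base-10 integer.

255

x = 11111000 = 248
x - 1 = 11110111
OR    = 11111111 = 255
(x | (x - 1) sets all bits below the lowest set bit.)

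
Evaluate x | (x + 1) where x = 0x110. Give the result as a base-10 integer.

x = 100010000 = 272
x + 1 = 100010001
OR    = 100010001 = 273
(x | (x + 1) sets the lowest cleared bit.)

273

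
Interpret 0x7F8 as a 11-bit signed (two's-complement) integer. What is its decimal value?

pattern = 11111111000 (MSB is 1 ⇒ negative)
Invert: 00000000111, add 1 → 00000001000 = 8, so the value is -8.
(Equivalently: 2040 - 2^11 = 2040 - 2048 = -8.)

-8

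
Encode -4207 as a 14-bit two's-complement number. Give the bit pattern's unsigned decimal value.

12177

4207 in 14 bits: 01000001101111
Invert: 10111110010000
Add 1:  10111110010001 = 12177
(Check: 2^14 - 4207 = 16384 - 4207 = 12177.)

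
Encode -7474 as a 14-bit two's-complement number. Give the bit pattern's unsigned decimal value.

7474 in 14 bits: 01110100110010
Invert: 10001011001101
Add 1:  10001011001110 = 8910
(Check: 2^14 - 7474 = 16384 - 7474 = 8910.)

8910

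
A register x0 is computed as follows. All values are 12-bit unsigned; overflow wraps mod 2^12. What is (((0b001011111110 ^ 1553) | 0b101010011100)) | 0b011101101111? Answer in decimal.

0b001011111110 = 001011111110
1553 = 011000010001
→ ^ → 010011101111 = 1263
0b101010011100 = 101010011100
→ | → 111011111111 = 3839
0b011101101111 = 011101101111
→ | → 111111111111 = 4095

4095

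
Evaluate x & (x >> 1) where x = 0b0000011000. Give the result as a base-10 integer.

8

x = 11000 = 24
x>>1 = 01100
AND  = 01000 = 8
(x & (x >> 1) has a 1 wherever x has two consecutive 1 bits.)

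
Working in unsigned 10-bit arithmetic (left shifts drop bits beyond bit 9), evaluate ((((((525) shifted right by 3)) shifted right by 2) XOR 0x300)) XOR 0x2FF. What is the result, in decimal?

525 = 1000001101
→ shifted right by 3 → 0001000001 = 65
→ shifted right by 2 → 0000010000 = 16
0x300 = 1100000000
→ XOR → 1100010000 = 784
0x2FF = 1011111111
→ XOR → 0111101111 = 495

495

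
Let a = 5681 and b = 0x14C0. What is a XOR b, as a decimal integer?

753

5681 = 1011000110001
0x14C0 = 1010011000000
XOR → 0001011110001 = 753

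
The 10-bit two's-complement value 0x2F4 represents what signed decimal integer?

pattern = 1011110100 (MSB is 1 ⇒ negative)
Invert: 0100001011, add 1 → 0100001100 = 268, so the value is -268.
(Equivalently: 756 - 2^10 = 756 - 1024 = -268.)

-268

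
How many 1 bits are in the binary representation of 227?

5

227 = 11100011
Count the 1s: 1 + 1 + 1 + 1 + 1 = 5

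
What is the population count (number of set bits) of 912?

4

912 = 1110010000
Count the 1s: 1 + 1 + 1 + 1 = 4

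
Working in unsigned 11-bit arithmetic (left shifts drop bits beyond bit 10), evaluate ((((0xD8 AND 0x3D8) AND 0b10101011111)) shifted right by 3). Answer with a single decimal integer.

0xD8 = 00011011000
0x3D8 = 01111011000
→ AND → 00011011000 = 216
0b10101011111 = 10101011111
→ AND → 00001011000 = 88
→ shifted right by 3 → 00000001011 = 11

11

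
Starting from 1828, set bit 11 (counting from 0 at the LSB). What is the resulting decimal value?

3876

x = 0011100100100
bit 11 is currently 0; set it via x | (1 << 11) = x | 2048
→ 0111100100100 = 3876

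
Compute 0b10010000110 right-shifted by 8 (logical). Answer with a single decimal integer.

x = 10010000110
shift right by 8 → 00000000100 = 4
(equivalently, floor(1158 / 256))

4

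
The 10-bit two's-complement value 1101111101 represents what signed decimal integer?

pattern = 1101111101 (MSB is 1 ⇒ negative)
Invert: 0010000010, add 1 → 0010000011 = 131, so the value is -131.
(Equivalently: 893 - 2^10 = 893 - 1024 = -131.)

-131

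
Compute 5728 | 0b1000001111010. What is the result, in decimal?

5728 = 1011001100000
b = 1000001111010
 OR → 1011001111010 = 5754

5754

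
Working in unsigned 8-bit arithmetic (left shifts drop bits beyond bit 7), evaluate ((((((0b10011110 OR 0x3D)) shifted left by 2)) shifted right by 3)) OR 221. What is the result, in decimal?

223

0b10011110 = 10011110
0x3D = 00111101
→ OR → 10111111 = 191
→ shifted left by 2 (mod 2^8) → 11111100 = 252
→ shifted right by 3 → 00011111 = 31
221 = 11011101
→ OR → 11011111 = 223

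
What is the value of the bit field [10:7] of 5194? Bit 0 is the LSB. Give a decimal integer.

v = 01010001001010
Shift right by 7: 0101000
Mask low 4 bits: 1000 = 8

8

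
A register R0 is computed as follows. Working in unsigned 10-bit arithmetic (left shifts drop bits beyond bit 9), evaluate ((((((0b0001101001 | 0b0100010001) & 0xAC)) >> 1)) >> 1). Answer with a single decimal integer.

0b0001101001 = 0001101001
0b0100010001 = 0100010001
→ | → 0101111001 = 377
0xAC = 0010101100
→ & → 0000101000 = 40
→ >> 1 → 0000010100 = 20
→ >> 1 → 0000001010 = 10

10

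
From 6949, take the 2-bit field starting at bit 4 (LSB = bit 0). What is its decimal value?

v = 1101100100101
Shift right by 4: 110110010
Mask low 2 bits: 10 = 2

2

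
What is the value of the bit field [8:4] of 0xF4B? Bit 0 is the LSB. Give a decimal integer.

v = 111101001011
Shift right by 4: 11110100
Mask low 5 bits: 10100 = 20

20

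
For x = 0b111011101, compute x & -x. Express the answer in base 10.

1

x = 111011101 = 477
-x (two's complement) = …000100011
AND   = 000000001 = 1
(x & -x isolates the lowest set bit of x.)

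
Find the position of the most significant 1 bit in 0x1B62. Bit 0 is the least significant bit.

12

0x1B62 = 1101101100010
The topmost 1 is at position 12 (since 2^12 = 4096 ≤ 7010 < 8192).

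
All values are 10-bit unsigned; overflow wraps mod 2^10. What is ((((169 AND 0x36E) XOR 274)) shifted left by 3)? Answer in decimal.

169 = 0010101001
0x36E = 1101101110
→ AND → 0000101000 = 40
274 = 0100010010
→ XOR → 0100111010 = 314
→ shifted left by 3 (mod 2^10) → 0111010000 = 464

464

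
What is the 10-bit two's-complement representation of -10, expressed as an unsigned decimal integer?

1014

10 in 10 bits: 0000001010
Invert: 1111110101
Add 1:  1111110110 = 1014
(Check: 2^10 - 10 = 1024 - 10 = 1014.)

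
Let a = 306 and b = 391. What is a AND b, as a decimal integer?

258

306 = 100110010
391 = 110000111
AND → 100000010 = 258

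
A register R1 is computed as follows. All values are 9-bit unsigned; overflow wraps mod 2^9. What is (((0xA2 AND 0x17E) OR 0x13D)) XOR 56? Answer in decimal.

0xA2 = 010100010
0x17E = 101111110
→ AND → 000100010 = 34
0x13D = 100111101
→ OR → 100111111 = 319
56 = 000111000
→ XOR → 100000111 = 263

263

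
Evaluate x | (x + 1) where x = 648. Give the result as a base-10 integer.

x = 1010001000 = 648
x + 1 = 1010001001
OR    = 1010001001 = 649
(x | (x + 1) sets the lowest cleared bit.)

649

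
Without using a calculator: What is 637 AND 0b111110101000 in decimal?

552

637 = 001001111101
b = 111110101000
AND → 001000101000 = 552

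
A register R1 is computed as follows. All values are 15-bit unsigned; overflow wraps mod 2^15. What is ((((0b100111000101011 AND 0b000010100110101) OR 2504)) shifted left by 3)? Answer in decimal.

28488

0b100111000101011 = 100111000101011
0b000010100110101 = 000010100110101
→ AND → 000010000100001 = 1057
2504 = 000100111001000
→ OR → 000110111101001 = 3561
→ shifted left by 3 (mod 2^15) → 110111101001000 = 28488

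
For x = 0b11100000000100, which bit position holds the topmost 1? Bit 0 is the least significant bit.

13

0b11100000000100 = 11100000000100
The topmost 1 is at position 13 (since 2^13 = 8192 ≤ 14340 < 16384).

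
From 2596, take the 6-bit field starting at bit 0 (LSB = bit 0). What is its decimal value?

36

v = 101000100100
Shift right by 0: 101000100100
Mask low 6 bits: 100100 = 36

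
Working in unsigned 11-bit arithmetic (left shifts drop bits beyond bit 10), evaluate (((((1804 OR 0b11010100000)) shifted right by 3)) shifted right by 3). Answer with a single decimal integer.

1804 = 11100001100
0b11010100000 = 11010100000
→ OR → 11110101100 = 1964
→ shifted right by 3 → 00011110101 = 245
→ shifted right by 3 → 00000011110 = 30

30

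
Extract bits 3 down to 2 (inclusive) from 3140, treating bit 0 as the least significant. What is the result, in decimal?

1

v = 0110001000100
Shift right by 2: 01100010001
Mask low 2 bits: 01 = 1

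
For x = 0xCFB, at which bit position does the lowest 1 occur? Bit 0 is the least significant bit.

0

0xCFB = 110011111011
Trailing zeros: 0, so the lowest set bit is bit 0 (value 1).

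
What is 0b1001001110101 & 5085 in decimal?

4693

a = 1001001110101
5085 = 1001111011101
AND → 1001001010101 = 4693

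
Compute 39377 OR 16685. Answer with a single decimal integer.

39377 = 1001100111010001
16685 = 0100000100101101
 OR → 1101100111111101 = 55805

55805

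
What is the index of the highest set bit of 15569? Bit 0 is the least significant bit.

15569 = 11110011010001
The topmost 1 is at position 13 (since 2^13 = 8192 ≤ 15569 < 16384).

13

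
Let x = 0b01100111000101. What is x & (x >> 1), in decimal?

2240

x = 1100111000101 = 6597
x>>1 = 0110011100010
AND  = 0100011000000 = 2240
(x & (x >> 1) has a 1 wherever x has two consecutive 1 bits.)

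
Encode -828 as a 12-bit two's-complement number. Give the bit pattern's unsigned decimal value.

828 in 12 bits: 001100111100
Invert: 110011000011
Add 1:  110011000100 = 3268
(Check: 2^12 - 828 = 4096 - 828 = 3268.)

3268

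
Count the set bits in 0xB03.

0xB03 = 101100000011
Count the 1s: 1 + 1 + 1 + 1 + 1 = 5

5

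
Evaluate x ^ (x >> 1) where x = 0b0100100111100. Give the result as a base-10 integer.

3490

x = 100100111100 = 2364
x>>1 = 010010011110
XOR  = 110110100010 = 3490
(x ^ (x >> 1) gives the standard binary-reflected Gray code of x.)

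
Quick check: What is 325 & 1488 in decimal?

325 = 00101000101
1488 = 10111010000
AND → 00101000000 = 320

320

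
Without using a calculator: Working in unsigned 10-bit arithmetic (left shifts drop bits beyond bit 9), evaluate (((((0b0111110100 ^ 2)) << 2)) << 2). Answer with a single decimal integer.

864

0b0111110100 = 0111110100
2 = 0000000010
→ ^ → 0111110110 = 502
→ << 2 (mod 2^10) → 1111011000 = 984
→ << 2 (mod 2^10) → 1101100000 = 864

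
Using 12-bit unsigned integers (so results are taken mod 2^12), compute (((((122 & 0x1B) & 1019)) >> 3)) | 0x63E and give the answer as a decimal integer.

122 = 000001111010
0x1B = 000000011011
→ & → 000000011010 = 26
1019 = 001111111011
→ & → 000000011010 = 26
→ >> 3 → 000000000011 = 3
0x63E = 011000111110
→ | → 011000111111 = 1599

1599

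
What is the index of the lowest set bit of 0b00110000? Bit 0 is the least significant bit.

0b00110000 = 110000
Trailing zeros: 4, so the lowest set bit is bit 4 (value 16).

4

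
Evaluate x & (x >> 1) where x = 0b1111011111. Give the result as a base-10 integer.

463

x = 1111011111 = 991
x>>1 = 0111101111
AND  = 0111001111 = 463
(x & (x >> 1) has a 1 wherever x has two consecutive 1 bits.)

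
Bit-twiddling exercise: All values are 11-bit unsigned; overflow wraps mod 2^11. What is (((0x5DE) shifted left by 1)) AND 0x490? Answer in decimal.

0x5DE = 10111011110
→ shifted left by 1 (mod 2^11) → 01110111100 = 956
0x490 = 10010010000
→ AND → 00010010000 = 144

144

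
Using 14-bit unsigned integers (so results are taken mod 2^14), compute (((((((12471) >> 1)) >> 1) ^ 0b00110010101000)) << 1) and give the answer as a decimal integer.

12471 = 11000010110111
→ >> 1 → 01100001011011 = 6235
→ >> 1 → 00110000101101 = 3117
0b00110010101000 = 00110010101000
→ ^ → 00000010000101 = 133
→ << 1 (mod 2^14) → 00000100001010 = 266

266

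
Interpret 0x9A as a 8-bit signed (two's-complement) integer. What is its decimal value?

pattern = 10011010 (MSB is 1 ⇒ negative)
Invert: 01100101, add 1 → 01100110 = 102, so the value is -102.
(Equivalently: 154 - 2^8 = 154 - 256 = -102.)

-102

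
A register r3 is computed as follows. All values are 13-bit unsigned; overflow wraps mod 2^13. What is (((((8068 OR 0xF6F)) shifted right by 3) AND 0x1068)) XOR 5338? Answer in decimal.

8068 = 1111110000100
0xF6F = 0111101101111
→ OR → 1111111101111 = 8175
→ shifted right by 3 → 0001111111101 = 1021
0x1068 = 1000001101000
→ AND → 0000001101000 = 104
5338 = 1010011011010
→ XOR → 1010010110010 = 5298

5298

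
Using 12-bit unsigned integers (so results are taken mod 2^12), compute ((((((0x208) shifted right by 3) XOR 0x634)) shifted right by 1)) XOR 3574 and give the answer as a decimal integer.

0x208 = 001000001000
→ shifted right by 3 → 000001000001 = 65
0x634 = 011000110100
→ XOR → 011001110101 = 1653
→ shifted right by 1 → 001100111010 = 826
3574 = 110111110110
→ XOR → 111011001100 = 3788

3788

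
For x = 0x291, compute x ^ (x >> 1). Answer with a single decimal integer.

x = 1010010001 = 657
x>>1 = 0101001000
XOR  = 1111011001 = 985
(x ^ (x >> 1) gives the standard binary-reflected Gray code of x.)

985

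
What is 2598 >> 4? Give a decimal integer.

162

2598 = 101000100110
shift right by 4 → 000010100010 = 162
(equivalently, floor(2598 / 16))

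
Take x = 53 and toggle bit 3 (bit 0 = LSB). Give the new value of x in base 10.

x = 00000110101
bit 3 is currently 0; toggle it via x ^ (1 << 3) = x ^ 8
→ 00000111101 = 61

61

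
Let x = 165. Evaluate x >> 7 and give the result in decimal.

1

165 = 10100101
shift right by 7 → 00000001 = 1
(equivalently, floor(165 / 128))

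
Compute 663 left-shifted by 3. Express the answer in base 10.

663 = 0001010010111
shift left by 3 → 1010010111000 = 5304
(equivalently, 663 × 2^3 = 663 × 8)

5304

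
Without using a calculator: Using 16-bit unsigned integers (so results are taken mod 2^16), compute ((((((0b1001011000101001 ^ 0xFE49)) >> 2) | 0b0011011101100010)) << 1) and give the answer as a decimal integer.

0b1001011000101001 = 1001011000101001
0xFE49 = 1111111001001001
→ ^ → 0110100001100000 = 26720
→ >> 2 → 0001101000011000 = 6680
0b0011011101100010 = 0011011101100010
→ | → 0011111101111010 = 16250
→ << 1 (mod 2^16) → 0111111011110100 = 32500

32500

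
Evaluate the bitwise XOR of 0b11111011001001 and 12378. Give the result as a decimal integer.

3731

a = 11111011001001
12378 = 11000001011010
XOR → 00111010010011 = 3731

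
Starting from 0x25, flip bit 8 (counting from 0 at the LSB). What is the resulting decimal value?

x = 0000100101
bit 8 is currently 0; toggle it via x ^ (1 << 8) = x ^ 256
→ 0100100101 = 293

293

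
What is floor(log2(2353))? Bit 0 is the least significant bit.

2353 = 100100110001
The topmost 1 is at position 11 (since 2^11 = 2048 ≤ 2353 < 4096).

11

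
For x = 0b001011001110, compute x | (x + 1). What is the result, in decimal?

719

x = 1011001110 = 718
x + 1 = 1011001111
OR    = 1011001111 = 719
(x | (x + 1) sets the lowest cleared bit.)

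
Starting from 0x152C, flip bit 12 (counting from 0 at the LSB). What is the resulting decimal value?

1324

x = 1010100101100
bit 12 is currently 1; toggle it via x ^ (1 << 12) = x ^ 4096
→ 0010100101100 = 1324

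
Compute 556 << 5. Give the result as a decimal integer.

17792

556 = 000001000101100
shift left by 5 → 100010110000000 = 17792
(equivalently, 556 × 2^5 = 556 × 32)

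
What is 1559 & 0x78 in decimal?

16

1559 = 11000010111
0x78 = 00001111000
AND → 00000010000 = 16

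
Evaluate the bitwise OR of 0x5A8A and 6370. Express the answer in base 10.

23274

0x5A8A = 101101010001010
6370 = 001100011100010
 OR → 101101011101010 = 23274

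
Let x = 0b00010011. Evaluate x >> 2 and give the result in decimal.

x = 10011
shift right by 2 → 00100 = 4
(equivalently, floor(19 / 4))

4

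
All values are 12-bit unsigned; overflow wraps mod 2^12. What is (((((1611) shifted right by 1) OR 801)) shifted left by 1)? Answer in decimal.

1611 = 011001001011
→ shifted right by 1 → 001100100101 = 805
801 = 001100100001
→ OR → 001100100101 = 805
→ shifted left by 1 (mod 2^12) → 011001001010 = 1610

1610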